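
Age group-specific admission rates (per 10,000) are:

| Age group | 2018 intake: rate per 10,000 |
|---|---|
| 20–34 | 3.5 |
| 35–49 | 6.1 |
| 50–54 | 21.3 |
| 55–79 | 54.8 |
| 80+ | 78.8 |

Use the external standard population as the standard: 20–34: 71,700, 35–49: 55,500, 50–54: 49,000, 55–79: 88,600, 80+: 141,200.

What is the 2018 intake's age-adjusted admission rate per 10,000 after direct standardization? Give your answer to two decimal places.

43.39

Standard total = 406,000; weights = 0.1766, 0.1367, 0.1207, 0.2182, 0.3478.
Standardized rate: 0.1766×3.5 + 0.1367×6.1 + 0.1207×21.3 + 0.2182×54.8 + 0.3478×78.8 = 43.3868 per 10,000.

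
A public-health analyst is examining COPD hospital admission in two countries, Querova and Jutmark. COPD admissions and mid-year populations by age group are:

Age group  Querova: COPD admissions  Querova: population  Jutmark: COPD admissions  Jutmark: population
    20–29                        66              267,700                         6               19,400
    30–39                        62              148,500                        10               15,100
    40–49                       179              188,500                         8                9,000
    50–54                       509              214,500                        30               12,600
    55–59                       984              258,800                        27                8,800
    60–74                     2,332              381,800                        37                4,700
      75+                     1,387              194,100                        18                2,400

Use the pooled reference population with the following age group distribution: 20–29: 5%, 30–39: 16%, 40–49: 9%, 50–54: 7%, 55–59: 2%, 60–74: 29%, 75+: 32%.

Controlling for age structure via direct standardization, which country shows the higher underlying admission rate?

Age-specific rates per 10,000 for Querova: 2.47, 4.18, 9.50, 23.73, 38.02, 61.08, 71.46.
For Jutmark: 3.09, 6.62, 8.89, 23.81, 30.68, 78.72, 75.00.
Standard weights: 0.05, 0.16, 0.09, 0.07, 0.02, 0.29, 0.32.
Querova: 0.0500×2.47 + 0.1600×4.18 + 0.0900×9.50 + 0.0700×23.73 + 0.0200×38.02 + 0.2900×61.08 + 0.3200×71.46 = 44.6469 per 10,000.
Jutmark: 0.0500×3.09 + 0.1600×6.62 + 0.0900×8.89 + 0.0700×23.81 + 0.0200×30.68 + 0.2900×78.72 + 0.3200×75.00 = 51.1243 per 10,000.
The crude rates (33.37 vs 18.89) would put Querova higher, but that reflects its age composition; once standardized to a common age structure, Jutmark has the higher underlying rate.

Jutmark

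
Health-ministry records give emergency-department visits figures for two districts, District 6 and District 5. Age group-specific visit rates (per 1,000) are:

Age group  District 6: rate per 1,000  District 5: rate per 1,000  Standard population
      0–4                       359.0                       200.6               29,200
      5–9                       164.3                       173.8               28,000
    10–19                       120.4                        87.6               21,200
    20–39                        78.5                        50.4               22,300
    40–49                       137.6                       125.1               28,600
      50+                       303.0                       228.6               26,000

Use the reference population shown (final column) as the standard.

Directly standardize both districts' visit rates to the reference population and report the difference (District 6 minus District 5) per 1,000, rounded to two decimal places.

Standard total = 155,300; weights = 0.1880, 0.1803, 0.1365, 0.1436, 0.1842, 0.1674.
District 6: 0.1880×359.0 + 0.1803×164.3 + 0.1365×120.4 + 0.1436×78.5 + 0.1842×137.6 + 0.1674×303.0 = 200.8988 per 1,000.
District 5: 0.1880×200.6 + 0.1803×173.8 + 0.1365×87.6 + 0.1436×50.4 + 0.1842×125.1 + 0.1674×228.6 = 149.5584 per 1,000.
Difference = 200.8988 − 149.5584 = 51.3404.

51.34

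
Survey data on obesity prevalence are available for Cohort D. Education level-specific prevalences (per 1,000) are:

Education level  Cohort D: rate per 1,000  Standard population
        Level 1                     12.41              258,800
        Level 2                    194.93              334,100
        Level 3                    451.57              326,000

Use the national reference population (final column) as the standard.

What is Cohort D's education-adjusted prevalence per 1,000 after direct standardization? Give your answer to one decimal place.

Standard total = 918,900; weights = 0.2816, 0.3636, 0.3548.
Standardized rate: 0.2816×12.41 + 0.3636×194.93 + 0.3548×451.57 = 234.5736 per 1,000.

234.6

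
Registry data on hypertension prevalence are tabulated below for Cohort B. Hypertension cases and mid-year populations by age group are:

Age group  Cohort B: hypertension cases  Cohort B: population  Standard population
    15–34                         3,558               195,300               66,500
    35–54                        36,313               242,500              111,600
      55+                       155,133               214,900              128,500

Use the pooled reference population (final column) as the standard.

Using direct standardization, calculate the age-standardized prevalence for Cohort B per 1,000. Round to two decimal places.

361.01

Age-specific rates per 1,000 for Cohort B: 18.218, 149.744, 721.885.
Standard total = 306,600; weights = 0.2169, 0.3640, 0.4191.
Standardized rate: 0.2169×18.218 + 0.3640×149.744 + 0.4191×721.885 = 361.0083 per 1,000.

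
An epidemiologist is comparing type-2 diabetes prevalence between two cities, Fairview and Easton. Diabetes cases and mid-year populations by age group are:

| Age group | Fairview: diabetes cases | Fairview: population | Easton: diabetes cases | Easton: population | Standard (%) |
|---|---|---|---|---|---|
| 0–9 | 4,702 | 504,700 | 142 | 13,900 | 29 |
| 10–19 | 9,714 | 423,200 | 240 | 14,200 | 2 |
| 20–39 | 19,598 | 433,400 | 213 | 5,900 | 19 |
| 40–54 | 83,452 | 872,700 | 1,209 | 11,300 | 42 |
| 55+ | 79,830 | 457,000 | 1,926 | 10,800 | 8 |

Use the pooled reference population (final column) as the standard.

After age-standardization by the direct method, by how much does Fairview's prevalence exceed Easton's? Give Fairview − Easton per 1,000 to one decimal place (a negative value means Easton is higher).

-3.5

Age-specific rates per 1,000 for Fairview: 9.316, 22.954, 45.219, 95.625, 174.683.
For Easton: 10.216, 16.901, 36.102, 106.991, 178.333.
Standard weights: 0.29, 0.02, 0.19, 0.42, 0.08.
Fairview: 0.2900×9.316 + 0.0200×22.954 + 0.1900×45.219 + 0.4200×95.625 + 0.0800×174.683 = 65.8896 per 1,000.
Easton: 0.2900×10.216 + 0.0200×16.901 + 0.1900×36.102 + 0.4200×106.991 + 0.0800×178.333 = 69.3629 per 1,000.
Difference = 65.8896 − 69.3629 = -3.4733.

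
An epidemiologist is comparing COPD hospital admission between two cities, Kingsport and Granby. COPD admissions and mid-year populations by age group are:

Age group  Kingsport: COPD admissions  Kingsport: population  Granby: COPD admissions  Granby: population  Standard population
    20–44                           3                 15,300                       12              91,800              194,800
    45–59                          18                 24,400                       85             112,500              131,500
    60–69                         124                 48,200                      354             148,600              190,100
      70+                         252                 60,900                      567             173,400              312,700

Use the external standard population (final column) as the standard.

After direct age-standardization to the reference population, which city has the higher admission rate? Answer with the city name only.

Kingsport

Age-specific rates per 10,000 for Kingsport: 1.96, 7.38, 25.73, 41.38.
For Granby: 1.31, 7.56, 23.82, 32.70.
Standard total = 829,100; weights = 0.2350, 0.1586, 0.2293, 0.3772.
Kingsport: 0.2350×1.96 + 0.1586×7.38 + 0.2293×25.73 + 0.3772×41.38 = 23.1358 per 10,000.
Granby: 0.2350×1.31 + 0.1586×7.56 + 0.2293×23.82 + 0.3772×32.70 = 19.3002 per 10,000.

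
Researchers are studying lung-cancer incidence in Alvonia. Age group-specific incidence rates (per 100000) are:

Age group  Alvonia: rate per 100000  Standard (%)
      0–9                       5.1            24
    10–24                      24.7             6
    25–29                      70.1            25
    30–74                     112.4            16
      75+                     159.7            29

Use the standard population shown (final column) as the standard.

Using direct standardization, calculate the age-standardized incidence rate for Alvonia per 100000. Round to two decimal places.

Standard weights: 0.24, 0.06, 0.25, 0.16, 0.29.
Standardized rate: 0.2400×5.1 + 0.0600×24.7 + 0.2500×70.1 + 0.1600×112.4 + 0.2900×159.7 = 84.5280 per 100000.

84.53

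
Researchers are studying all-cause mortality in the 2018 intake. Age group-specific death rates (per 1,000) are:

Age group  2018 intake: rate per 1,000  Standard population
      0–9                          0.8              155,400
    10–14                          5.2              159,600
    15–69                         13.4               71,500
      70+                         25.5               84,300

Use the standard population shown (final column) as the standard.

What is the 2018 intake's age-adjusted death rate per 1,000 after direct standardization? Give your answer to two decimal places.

Standard total = 470,800; weights = 0.3301, 0.3390, 0.1519, 0.1791.
Standardized rate: 0.3301×0.8 + 0.3390×5.2 + 0.1519×13.4 + 0.1791×25.5 = 8.6278 per 1,000.

8.63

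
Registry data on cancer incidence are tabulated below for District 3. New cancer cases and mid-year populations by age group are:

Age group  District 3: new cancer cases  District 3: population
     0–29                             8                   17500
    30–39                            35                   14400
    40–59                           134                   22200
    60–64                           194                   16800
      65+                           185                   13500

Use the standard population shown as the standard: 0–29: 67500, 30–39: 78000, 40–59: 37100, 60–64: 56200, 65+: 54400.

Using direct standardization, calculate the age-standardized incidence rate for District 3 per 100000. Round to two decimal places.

627.16

Age-specific rates per 100000 for District 3: 45.71, 243.06, 603.60, 1154.76, 1370.37.
Standard total = 293200; weights = 0.2302, 0.2660, 0.1265, 0.1917, 0.1855.
Standardized rate: 0.2302×45.71 + 0.2660×243.06 + 0.1265×603.60 + 0.1917×1154.76 + 0.1855×1370.37 = 627.1607 per 100000.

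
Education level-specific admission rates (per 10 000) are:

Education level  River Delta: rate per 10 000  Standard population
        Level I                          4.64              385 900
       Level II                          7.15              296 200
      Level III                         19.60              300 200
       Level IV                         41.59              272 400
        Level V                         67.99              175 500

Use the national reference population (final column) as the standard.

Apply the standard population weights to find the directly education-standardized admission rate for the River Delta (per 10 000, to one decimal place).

Standard total = 1 430 200; weights = 0.2698, 0.2071, 0.2099, 0.1905, 0.1227.
Standardized rate: 0.2698×4.64 + 0.2071×7.15 + 0.2099×19.60 + 0.1905×41.59 + 0.1227×67.99 = 23.1112 per 10 000.

23.1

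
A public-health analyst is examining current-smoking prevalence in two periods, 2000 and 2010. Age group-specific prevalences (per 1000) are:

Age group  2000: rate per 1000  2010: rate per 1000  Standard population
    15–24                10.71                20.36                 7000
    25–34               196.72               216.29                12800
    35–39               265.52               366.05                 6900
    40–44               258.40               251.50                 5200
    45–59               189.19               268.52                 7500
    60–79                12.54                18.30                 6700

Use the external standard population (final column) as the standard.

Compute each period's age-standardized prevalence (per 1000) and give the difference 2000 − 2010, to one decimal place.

-34.9

Standard total = 46100; weights = 0.1518, 0.2777, 0.1497, 0.1128, 0.1627, 0.1453.
2000: 0.1518×10.71 + 0.2777×196.72 + 0.1497×265.52 + 0.1128×258.40 + 0.1627×189.19 + 0.1453×12.54 = 157.7375 per 1000.
2010: 0.1518×20.36 + 0.2777×216.29 + 0.1497×366.05 + 0.1128×251.50 + 0.1627×268.52 + 0.1453×18.30 = 192.6483 per 1000.
Difference = 157.7375 − 192.6483 = -34.9108.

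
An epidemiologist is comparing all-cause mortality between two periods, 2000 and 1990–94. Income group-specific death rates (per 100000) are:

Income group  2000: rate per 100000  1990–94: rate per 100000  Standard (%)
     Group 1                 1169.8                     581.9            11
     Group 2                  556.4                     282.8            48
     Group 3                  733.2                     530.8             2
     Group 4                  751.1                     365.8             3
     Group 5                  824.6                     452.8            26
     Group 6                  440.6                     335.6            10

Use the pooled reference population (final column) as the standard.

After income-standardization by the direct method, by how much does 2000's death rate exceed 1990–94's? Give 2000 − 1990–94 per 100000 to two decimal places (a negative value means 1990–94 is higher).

Standard weights: 0.11, 0.48, 0.02, 0.03, 0.26, 0.10.
2000: 0.1100×1169.8 + 0.4800×556.4 + 0.0200×733.2 + 0.0300×751.1 + 0.2600×824.6 + 0.1000×440.6 = 691.4030 per 100000.
1990–94: 0.1100×581.9 + 0.4800×282.8 + 0.0200×530.8 + 0.0300×365.8 + 0.2600×452.8 + 0.1000×335.6 = 372.6310 per 100000.
Difference = 691.4030 − 372.6310 = 318.7720.

318.77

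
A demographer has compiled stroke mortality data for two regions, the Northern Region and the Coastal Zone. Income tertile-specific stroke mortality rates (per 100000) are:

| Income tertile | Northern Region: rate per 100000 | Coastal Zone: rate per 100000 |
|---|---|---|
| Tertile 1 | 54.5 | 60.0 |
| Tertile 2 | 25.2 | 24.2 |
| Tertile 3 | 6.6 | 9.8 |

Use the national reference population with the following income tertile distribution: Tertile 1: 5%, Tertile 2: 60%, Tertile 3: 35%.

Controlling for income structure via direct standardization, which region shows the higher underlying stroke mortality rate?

Coastal Zone

Standard weights: 0.05, 0.60, 0.35.
The Northern Region: 0.0500×54.5 + 0.6000×25.2 + 0.3500×6.6 = 20.1550 per 100000.
The Coastal Zone: 0.0500×60.0 + 0.6000×24.2 + 0.3500×9.8 = 20.9500 per 100000.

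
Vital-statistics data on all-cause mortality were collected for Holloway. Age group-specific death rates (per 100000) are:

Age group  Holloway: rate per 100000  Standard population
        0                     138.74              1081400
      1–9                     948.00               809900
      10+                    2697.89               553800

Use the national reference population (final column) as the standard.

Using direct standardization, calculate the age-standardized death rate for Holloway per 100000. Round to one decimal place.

986.4

Standard total = 2445100; weights = 0.4423, 0.3312, 0.2265.
Standardized rate: 0.4423×138.74 + 0.3312×948.00 + 0.2265×2697.89 = 986.4260 per 100000.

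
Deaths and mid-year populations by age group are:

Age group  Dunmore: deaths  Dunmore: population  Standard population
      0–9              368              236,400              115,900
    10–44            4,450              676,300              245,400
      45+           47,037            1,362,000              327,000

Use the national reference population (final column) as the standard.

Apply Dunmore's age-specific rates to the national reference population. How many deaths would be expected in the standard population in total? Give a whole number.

Age-specific rates per 100,000 for Dunmore: 155.67, 657.99, 3453.52.
Expected deaths = Σ (standard pop × age-specific rate ÷ 100,000)
= 115,900×155.67/100,000 + 245,400×657.99/100,000 + 327,000×3453.52/100,000
= 180.42 + 1614.71 + 11293.02 = 13088.16.

13088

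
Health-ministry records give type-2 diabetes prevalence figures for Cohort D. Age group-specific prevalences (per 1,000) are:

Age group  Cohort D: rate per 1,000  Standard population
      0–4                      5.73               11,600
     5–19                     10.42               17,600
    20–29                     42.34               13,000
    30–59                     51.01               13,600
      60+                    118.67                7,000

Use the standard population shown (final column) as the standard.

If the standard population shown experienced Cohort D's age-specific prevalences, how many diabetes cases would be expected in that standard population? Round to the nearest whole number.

Expected diabetes cases = Σ (standard pop × age-specific rate ÷ 1,000)
= 11,600×5.73/1,000 + 17,600×10.42/1,000 + 13,000×42.34/1,000 + 13,600×51.01/1,000 + 7,000×118.67/1,000
= 66.47 + 183.39 + 550.42 + 693.74 + 830.69 = 2324.71.

2325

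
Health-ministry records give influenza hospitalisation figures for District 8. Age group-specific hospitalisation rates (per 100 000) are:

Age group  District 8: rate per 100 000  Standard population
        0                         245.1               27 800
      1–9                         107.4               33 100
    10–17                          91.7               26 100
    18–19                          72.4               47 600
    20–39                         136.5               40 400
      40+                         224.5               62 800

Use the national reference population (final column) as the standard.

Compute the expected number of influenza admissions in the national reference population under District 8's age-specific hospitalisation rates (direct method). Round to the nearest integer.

358

Expected influenza admissions = Σ (standard pop × age-specific rate ÷ 100 000)
= 27 800×245.1/100 000 + 33 100×107.4/100 000 + 26 100×91.7/100 000 + 47 600×72.4/100 000 + 40 400×136.5/100 000 + 62 800×224.5/100 000
= 68.14 + 35.55 + 23.93 + 34.46 + 55.15 + 140.99 = 358.22.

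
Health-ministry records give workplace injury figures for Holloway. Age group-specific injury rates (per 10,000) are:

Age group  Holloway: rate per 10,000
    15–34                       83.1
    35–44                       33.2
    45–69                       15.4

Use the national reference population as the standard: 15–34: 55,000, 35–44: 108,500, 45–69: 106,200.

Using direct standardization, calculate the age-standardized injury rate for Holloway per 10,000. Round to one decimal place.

36.4

Standard total = 269,700; weights = 0.2039, 0.4023, 0.3938.
Standardized rate: 0.2039×83.1 + 0.4023×33.2 + 0.3938×15.4 = 36.3670 per 10,000.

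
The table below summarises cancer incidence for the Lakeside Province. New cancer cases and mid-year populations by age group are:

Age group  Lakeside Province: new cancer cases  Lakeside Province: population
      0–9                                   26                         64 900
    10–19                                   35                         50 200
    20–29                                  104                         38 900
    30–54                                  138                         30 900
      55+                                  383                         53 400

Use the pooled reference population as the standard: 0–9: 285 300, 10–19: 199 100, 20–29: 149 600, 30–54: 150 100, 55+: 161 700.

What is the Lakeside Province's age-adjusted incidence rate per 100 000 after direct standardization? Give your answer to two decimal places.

Age-specific rates per 100 000 for the Lakeside Province: 40.06, 69.72, 267.35, 446.60, 717.23.
Standard total = 945 800; weights = 0.3016, 0.2105, 0.1582, 0.1587, 0.1710.
Standardized rate: 0.3016×40.06 + 0.2105×69.72 + 0.1582×267.35 + 0.1587×446.60 + 0.1710×717.23 = 262.5478 per 100 000.

262.55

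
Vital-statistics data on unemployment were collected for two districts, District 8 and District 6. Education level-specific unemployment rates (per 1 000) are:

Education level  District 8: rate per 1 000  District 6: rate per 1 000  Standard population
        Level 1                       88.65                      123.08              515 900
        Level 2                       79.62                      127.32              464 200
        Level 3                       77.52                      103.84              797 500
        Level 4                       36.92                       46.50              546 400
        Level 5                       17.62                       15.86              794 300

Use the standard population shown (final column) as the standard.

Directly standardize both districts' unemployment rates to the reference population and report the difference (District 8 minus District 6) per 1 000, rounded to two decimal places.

-20.76

Standard total = 3 118 300; weights = 0.1654, 0.1489, 0.2557, 0.1752, 0.2547.
District 8: 0.1654×88.65 + 0.1489×79.62 + 0.2557×77.52 + 0.1752×36.92 + 0.2547×17.62 = 57.3021 per 1 000.
District 6: 0.1654×123.08 + 0.1489×127.32 + 0.2557×103.84 + 0.1752×46.50 + 0.2547×15.86 = 78.0606 per 1 000.
Difference = 57.3021 − 78.0606 = -20.7586.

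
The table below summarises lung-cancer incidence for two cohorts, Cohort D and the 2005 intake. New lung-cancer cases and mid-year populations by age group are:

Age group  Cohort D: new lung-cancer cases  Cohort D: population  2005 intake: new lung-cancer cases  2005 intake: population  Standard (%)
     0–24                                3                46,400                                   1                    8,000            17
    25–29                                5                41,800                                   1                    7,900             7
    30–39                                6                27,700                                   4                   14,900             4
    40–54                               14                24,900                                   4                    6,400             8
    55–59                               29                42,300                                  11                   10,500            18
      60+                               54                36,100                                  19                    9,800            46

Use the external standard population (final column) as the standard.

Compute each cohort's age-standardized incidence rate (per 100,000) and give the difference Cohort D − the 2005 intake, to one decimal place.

Age-specific rates per 100,000 for Cohort D: 6.47, 11.96, 21.66, 56.22, 68.56, 149.58.
For the 2005 intake: 12.50, 12.66, 26.85, 62.50, 104.76, 193.88.
Standard weights: 0.17, 0.07, 0.04, 0.08, 0.18, 0.46.
Cohort D: 0.1700×6.47 + 0.0700×11.96 + 0.0400×21.66 + 0.0800×56.22 + 0.1800×68.56 + 0.4600×149.58 = 88.4502 per 100,000.
The 2005 intake: 0.1700×12.50 + 0.0700×12.66 + 0.0400×26.85 + 0.0800×62.50 + 0.1800×104.76 + 0.4600×193.88 = 117.1257 per 100,000.
Difference = 88.4502 − 117.1257 = -28.6756.

-28.7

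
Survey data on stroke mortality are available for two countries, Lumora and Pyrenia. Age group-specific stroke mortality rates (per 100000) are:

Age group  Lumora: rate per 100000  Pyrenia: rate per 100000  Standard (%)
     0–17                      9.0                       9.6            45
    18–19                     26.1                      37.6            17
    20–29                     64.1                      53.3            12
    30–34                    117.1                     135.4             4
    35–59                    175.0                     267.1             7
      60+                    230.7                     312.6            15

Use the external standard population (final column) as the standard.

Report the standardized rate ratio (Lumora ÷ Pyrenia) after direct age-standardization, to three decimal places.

0.769

Standard weights: 0.45, 0.17, 0.12, 0.04, 0.07, 0.15.
Lumora: 0.4500×9.0 + 0.1700×26.1 + 0.1200×64.1 + 0.0400×117.1 + 0.0700×175.0 + 0.1500×230.7 = 67.7180 per 100000.
Pyrenia: 0.4500×9.6 + 0.1700×37.6 + 0.1200×53.3 + 0.0400×135.4 + 0.0700×267.1 + 0.1500×312.6 = 88.1110 per 100000.
Ratio = 67.7180 ÷ 88.1110 = 0.76855.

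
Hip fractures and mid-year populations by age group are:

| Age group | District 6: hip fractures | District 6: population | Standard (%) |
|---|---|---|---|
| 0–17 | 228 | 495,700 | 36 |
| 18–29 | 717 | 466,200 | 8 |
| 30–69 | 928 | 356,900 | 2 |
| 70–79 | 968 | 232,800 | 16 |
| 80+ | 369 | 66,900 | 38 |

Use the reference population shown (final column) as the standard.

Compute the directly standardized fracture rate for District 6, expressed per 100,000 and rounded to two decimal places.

310.19

Age-specific rates per 100,000 for District 6: 46.00, 153.80, 260.02, 415.81, 551.57.
Standard weights: 0.36, 0.08, 0.02, 0.16, 0.38.
Standardized rate: 0.3600×46.00 + 0.0800×153.80 + 0.0200×260.02 + 0.1600×415.81 + 0.3800×551.57 = 310.1881 per 100,000.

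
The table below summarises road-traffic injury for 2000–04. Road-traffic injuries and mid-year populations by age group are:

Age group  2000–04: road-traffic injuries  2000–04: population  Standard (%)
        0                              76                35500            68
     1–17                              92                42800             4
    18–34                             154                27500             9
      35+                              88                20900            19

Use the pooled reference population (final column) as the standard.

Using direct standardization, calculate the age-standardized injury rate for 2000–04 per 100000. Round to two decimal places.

Age-specific rates per 100000 for 2000–04: 214.08, 214.95, 560.00, 421.05.
Standard weights: 0.68, 0.04, 0.09, 0.19.
Standardized rate: 0.6800×214.08 + 0.0400×214.95 + 0.0900×560.00 + 0.1900×421.05 = 284.5756 per 100000.

284.58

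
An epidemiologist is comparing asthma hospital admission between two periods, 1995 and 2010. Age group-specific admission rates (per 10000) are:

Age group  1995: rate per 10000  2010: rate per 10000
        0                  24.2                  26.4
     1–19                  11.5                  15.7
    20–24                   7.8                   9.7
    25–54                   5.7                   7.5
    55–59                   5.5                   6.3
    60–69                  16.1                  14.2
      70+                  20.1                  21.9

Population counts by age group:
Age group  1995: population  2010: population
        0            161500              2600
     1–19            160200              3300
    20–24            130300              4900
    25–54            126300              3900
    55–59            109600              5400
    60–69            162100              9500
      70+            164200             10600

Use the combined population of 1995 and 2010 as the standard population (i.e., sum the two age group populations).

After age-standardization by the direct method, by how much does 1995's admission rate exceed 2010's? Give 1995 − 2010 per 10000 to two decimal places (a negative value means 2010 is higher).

Combined standard total = 1054400; weights = 0.1556, 0.1551, 0.1282, 0.1235, 0.1091, 0.1627, 0.1658.
1995: 0.1556×24.2 + 0.1551×11.5 + 0.1282×7.8 + 0.1235×5.7 + 0.1091×5.5 + 0.1627×16.1 + 0.1658×20.1 = 13.8059 per 10000.
2010: 0.1556×26.4 + 0.1551×15.7 + 0.1282×9.7 + 0.1235×7.5 + 0.1091×6.3 + 0.1627×14.2 + 0.1658×21.9 = 15.3419 per 10000.
Difference = 13.8059 − 15.3419 = -1.5360.

-1.54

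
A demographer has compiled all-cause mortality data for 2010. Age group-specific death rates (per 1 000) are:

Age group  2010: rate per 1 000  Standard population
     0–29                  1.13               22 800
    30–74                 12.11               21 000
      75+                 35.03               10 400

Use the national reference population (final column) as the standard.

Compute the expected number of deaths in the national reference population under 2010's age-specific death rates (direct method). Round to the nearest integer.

Expected deaths = Σ (standard pop × age-specific rate ÷ 1 000)
= 22 800×1.13/1 000 + 21 000×12.11/1 000 + 10 400×35.03/1 000
= 25.76 + 254.31 + 364.31 = 644.39.

644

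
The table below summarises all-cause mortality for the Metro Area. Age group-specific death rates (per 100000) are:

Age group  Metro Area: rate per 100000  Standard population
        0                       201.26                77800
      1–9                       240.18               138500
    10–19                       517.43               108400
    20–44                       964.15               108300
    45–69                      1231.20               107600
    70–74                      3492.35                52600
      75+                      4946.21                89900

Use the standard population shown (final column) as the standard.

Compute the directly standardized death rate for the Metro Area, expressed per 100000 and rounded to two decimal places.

1420.39

Standard total = 683100; weights = 0.1139, 0.2028, 0.1587, 0.1585, 0.1575, 0.0770, 0.1316.
Standardized rate: 0.1139×201.26 + 0.2028×240.18 + 0.1587×517.43 + 0.1585×964.15 + 0.1575×1231.20 + 0.0770×3492.35 + 0.1316×4946.21 = 1420.3906 per 100000.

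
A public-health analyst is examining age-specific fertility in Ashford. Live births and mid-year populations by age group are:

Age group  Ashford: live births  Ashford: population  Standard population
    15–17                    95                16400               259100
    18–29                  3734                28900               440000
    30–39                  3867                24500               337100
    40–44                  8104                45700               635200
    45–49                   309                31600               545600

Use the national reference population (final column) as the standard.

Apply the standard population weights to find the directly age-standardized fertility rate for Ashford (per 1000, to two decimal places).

Age-specific rates per 1000 for Ashford: 5.793, 129.204, 157.837, 177.330, 9.778.
Standard total = 2217000; weights = 0.1169, 0.1985, 0.1521, 0.2865, 0.2461.
Standardized rate: 0.1169×5.793 + 0.1985×129.204 + 0.1521×157.837 + 0.2865×177.330 + 0.2461×9.778 = 103.5331 per 1000.

103.53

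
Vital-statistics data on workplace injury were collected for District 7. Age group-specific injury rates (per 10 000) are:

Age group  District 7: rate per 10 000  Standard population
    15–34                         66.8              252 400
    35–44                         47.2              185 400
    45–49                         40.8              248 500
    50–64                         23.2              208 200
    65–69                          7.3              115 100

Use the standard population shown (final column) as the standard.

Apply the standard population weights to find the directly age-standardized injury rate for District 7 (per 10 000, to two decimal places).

41.03

Standard total = 1 009 600; weights = 0.2500, 0.1836, 0.2461, 0.2062, 0.1140.
Standardized rate: 0.2500×66.8 + 0.1836×47.2 + 0.2461×40.8 + 0.2062×23.2 + 0.1140×7.3 = 41.0266 per 10 000.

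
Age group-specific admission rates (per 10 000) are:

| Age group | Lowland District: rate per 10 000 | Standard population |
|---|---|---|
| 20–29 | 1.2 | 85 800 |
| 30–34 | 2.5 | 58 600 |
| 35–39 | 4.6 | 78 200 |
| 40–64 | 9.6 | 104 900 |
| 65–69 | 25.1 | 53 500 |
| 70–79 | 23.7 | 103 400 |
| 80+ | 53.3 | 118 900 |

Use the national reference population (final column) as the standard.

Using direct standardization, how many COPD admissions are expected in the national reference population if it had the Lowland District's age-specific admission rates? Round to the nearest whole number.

Expected COPD admissions = Σ (standard pop × age-specific rate ÷ 10 000)
= 85 800×1.2/10 000 + 58 600×2.5/10 000 + 78 200×4.6/10 000 + 104 900×9.6/10 000 + 53 500×25.1/10 000 + 103 400×23.7/10 000 + 118 900×53.3/10 000
= 10.30 + 14.65 + 35.97 + 100.70 + 134.28 + 245.06 + 633.74 = 1174.70.

1175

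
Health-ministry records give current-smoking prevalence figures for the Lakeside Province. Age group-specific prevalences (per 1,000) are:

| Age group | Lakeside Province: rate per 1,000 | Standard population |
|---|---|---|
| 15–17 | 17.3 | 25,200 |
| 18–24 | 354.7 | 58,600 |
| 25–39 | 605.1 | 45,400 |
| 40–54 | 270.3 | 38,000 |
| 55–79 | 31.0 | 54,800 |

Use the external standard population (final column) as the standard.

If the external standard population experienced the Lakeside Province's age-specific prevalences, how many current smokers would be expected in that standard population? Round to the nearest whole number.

60663

Expected current smokers = Σ (standard pop × age-specific rate ÷ 1,000)
= 25,200×17.3/1,000 + 58,600×354.7/1,000 + 45,400×605.1/1,000 + 38,000×270.3/1,000 + 54,800×31.0/1,000
= 435.96 + 20785.42 + 27471.54 + 10271.40 + 1698.80 = 60663.12.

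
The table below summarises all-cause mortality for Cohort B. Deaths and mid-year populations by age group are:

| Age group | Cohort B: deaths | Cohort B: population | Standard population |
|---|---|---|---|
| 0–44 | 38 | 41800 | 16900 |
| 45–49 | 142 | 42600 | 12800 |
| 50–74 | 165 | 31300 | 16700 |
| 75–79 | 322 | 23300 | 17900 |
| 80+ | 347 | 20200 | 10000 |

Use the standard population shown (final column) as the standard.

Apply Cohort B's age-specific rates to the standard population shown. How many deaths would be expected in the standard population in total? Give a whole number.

565

Age-specific rates per 100000 for Cohort B: 90.91, 333.33, 527.16, 1381.97, 1717.82.
Expected deaths = Σ (standard pop × age-specific rate ÷ 100000)
= 16900×90.91/100000 + 12800×333.33/100000 + 16700×527.16/100000 + 17900×1381.97/100000 + 10000×1717.82/100000
= 15.36 + 42.67 + 88.04 + 247.37 + 171.78 = 565.22.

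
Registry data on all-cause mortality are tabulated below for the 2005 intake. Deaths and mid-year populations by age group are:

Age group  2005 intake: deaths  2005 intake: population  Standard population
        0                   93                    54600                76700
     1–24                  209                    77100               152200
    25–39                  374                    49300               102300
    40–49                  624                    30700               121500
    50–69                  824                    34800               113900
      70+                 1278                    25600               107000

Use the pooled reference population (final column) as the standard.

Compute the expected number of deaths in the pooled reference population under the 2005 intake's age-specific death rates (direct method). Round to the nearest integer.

11827

Age-specific rates per 1000 for the 2005 intake: 1.703, 2.711, 7.586, 20.326, 23.678, 49.922.
Expected deaths = Σ (standard pop × age-specific rate ÷ 1000)
= 76700×1.703/1000 + 152200×2.711/1000 + 102300×7.586/1000 + 121500×20.326/1000 + 113900×23.678/1000 + 107000×49.922/1000
= 130.64 + 412.58 + 776.07 + 2469.58 + 2696.94 + 5341.64 = 11827.45.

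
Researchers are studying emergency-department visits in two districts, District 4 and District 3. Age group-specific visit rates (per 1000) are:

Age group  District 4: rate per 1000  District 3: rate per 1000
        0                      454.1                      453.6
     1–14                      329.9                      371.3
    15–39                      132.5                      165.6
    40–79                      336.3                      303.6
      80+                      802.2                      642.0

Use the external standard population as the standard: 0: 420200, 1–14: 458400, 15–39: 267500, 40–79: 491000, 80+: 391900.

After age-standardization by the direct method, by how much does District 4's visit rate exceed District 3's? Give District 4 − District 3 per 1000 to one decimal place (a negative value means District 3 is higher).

Standard total = 2029000; weights = 0.2071, 0.2259, 0.1318, 0.2420, 0.1931.
District 4: 0.2071×454.1 + 0.2259×329.9 + 0.1318×132.5 + 0.2420×336.3 + 0.1931×802.2 = 422.3697 per 1000.
District 3: 0.2071×453.6 + 0.2259×371.3 + 0.1318×165.6 + 0.2420×303.6 + 0.1931×642.0 = 397.1277 per 1000.
Difference = 422.3697 − 397.1277 = 25.2421.

25.2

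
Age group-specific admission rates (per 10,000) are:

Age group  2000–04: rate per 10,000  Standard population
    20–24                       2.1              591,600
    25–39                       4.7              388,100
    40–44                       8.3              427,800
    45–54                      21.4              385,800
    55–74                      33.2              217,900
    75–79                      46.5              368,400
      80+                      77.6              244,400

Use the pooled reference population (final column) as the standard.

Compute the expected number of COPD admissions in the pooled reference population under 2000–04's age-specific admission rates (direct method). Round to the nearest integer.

Expected COPD admissions = Σ (standard pop × age-specific rate ÷ 10,000)
= 591,600×2.1/10,000 + 388,100×4.7/10,000 + 427,800×8.3/10,000 + 385,800×21.4/10,000 + 217,900×33.2/10,000 + 368,400×46.5/10,000 + 244,400×77.6/10,000
= 124.24 + 182.41 + 355.07 + 825.61 + 723.43 + 1713.06 + 1896.54 = 5820.36.

5820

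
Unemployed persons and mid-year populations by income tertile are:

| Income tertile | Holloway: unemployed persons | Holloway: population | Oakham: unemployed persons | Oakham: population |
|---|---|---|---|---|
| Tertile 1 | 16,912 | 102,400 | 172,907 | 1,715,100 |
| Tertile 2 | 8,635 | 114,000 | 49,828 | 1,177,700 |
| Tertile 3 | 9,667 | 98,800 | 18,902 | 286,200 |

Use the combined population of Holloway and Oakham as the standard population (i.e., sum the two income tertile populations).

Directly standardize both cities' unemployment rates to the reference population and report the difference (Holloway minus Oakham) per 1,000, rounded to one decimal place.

49.3

Income-specific rates per 1,000 for Holloway: 165.156, 75.746, 97.844.
For Oakham: 100.815, 42.310, 66.045.
Combined standard total = 3,494,200; weights = 0.5201, 0.3697, 0.1102.
Holloway: 0.5201×165.156 + 0.3697×75.746 + 0.1102×97.844 = 124.6872 per 1,000.
Oakham: 0.5201×100.815 + 0.3697×42.310 + 0.1102×66.045 = 75.3560 per 1,000.
Difference = 124.6872 − 75.3560 = 49.3312.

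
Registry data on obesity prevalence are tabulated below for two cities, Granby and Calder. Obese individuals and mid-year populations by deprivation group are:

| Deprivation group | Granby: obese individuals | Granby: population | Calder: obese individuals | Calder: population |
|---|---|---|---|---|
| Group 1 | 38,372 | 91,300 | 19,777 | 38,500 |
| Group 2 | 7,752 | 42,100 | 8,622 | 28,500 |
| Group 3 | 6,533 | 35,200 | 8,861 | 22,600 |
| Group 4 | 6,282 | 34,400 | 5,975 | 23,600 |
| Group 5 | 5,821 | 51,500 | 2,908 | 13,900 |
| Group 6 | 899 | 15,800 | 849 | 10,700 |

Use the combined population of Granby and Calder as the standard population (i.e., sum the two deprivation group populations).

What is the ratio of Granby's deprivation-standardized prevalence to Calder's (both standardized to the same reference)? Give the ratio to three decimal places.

0.693

Deprivation-specific rates per 1,000 for Granby: 420.285, 184.133, 185.597, 182.616, 113.029, 56.899.
For Calder: 513.688, 302.526, 392.080, 253.178, 209.209, 79.346.
Combined standard total = 408,100; weights = 0.3181, 0.1730, 0.1416, 0.1421, 0.1603, 0.0649.
Granby: 0.3181×420.285 + 0.1730×184.133 + 0.1416×185.597 + 0.1421×182.616 + 0.1603×113.029 + 0.0649×56.899 = 239.5783 per 1,000.
Calder: 0.3181×513.688 + 0.1730×302.526 + 0.1416×392.080 + 0.1421×253.178 + 0.1603×209.209 + 0.0649×79.346 = 345.9116 per 1,000.
Ratio = 239.5783 ÷ 345.9116 = 0.69260.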